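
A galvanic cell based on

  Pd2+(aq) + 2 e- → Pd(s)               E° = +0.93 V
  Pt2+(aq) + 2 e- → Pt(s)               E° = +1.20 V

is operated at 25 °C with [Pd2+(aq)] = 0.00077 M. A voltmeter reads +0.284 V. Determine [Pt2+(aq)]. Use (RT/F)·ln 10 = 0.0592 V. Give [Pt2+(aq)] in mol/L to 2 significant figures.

Pt²⁺/Pt is the cathode (higher E°); E°cell = +1.20 − (+0.93) = +0.27 V with n = 2.
From the Nernst equation, log Q = n(E° − E)/0.0592 = 2·(+0.27 − (+0.284))/0.0592 = −0.473.
Balancing electrons gives Pt2+(aq) + Pd(s) → Pt(s) + Pd2+(aq); thus Q = [Pd2+(aq)] / [Pt2+(aq)].
Isolating [Pt2+(aq)] in Q = 10^{−0.473} yields log [Pt2+(aq)] = −2.641, i.e. 0.0023 M.

0.0023 M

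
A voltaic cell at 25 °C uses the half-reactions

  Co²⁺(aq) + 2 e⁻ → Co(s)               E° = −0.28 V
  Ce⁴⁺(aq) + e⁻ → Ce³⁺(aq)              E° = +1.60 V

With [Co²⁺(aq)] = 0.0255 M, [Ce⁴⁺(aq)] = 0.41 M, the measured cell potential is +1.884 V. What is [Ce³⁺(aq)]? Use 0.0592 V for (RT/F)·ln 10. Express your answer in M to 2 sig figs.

Ce⁴⁺/Ce³⁺ is the cathode (higher E°); E°cell = +1.60 − (−0.28) = +1.88 V with n = 2.
Since E = E° − (0.0592/n)·log Q, log Q = n(E° − E)/0.0592 = −0.135.
The balanced reaction is 2 Ce⁴⁺(aq) + Co(s) → 2 Ce³⁺(aq) + Co²⁺(aq), so Q = ([Ce³⁺(aq)]^2·[Co²⁺(aq)]) / [Ce⁴⁺(aq)]^2.
Solving for the unknown gives log [Ce³⁺(aq)] = 0.342, so [Ce³⁺(aq)] ≈ 2.2 M.

2.2 M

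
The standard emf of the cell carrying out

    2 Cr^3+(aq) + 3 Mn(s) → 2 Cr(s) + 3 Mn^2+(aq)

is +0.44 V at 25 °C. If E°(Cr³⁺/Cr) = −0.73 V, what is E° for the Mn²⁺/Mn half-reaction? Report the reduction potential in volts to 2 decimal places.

In the reaction as written the Cr³⁺/Cr couple is reduced (cathode) and Mn²⁺/Mn is oxidized (anode), so E°cell = E°(Cr³⁺/Cr) − E°(Mn²⁺/Mn).
E°(Mn²⁺/Mn) = E°(cathode) − E°cell = −0.73 − (+0.44) = −1.17 V.

−1.17 V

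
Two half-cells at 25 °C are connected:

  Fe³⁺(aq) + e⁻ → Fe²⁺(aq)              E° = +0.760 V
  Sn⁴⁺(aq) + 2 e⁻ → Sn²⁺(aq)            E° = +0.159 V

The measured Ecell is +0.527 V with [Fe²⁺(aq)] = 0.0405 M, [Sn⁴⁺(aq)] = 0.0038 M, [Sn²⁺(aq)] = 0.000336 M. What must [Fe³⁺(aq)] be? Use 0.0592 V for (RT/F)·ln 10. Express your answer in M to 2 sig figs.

Fe³⁺/Fe²⁺ is the cathode (higher E°); E°cell = +0.760 − (+0.159) = +0.601 V with n = 2.
Since E = E° − (0.0592/n)·log Q, log Q = n(E° − E)/0.0592 = 2.500.
The balanced reaction is 2 Fe³⁺(aq) + Sn²⁺(aq) → 2 Fe²⁺(aq) + Sn⁴⁺(aq), so Q = ([Fe²⁺(aq)]^2·[Sn⁴⁺(aq)]) / ([Fe³⁺(aq)]^2·[Sn²⁺(aq)]).
Solving for the unknown gives log [Fe³⁺(aq)] = −2.116, so [Fe³⁺(aq)] ≈ 0.0077 M.

0.0077 M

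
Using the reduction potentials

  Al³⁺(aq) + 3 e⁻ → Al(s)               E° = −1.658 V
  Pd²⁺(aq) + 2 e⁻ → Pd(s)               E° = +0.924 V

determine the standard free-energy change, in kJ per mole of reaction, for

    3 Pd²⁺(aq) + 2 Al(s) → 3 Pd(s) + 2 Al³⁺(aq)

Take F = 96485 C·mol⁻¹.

−1495 kJ/mol

In the reaction as written Pd²⁺(aq) is reduced, so the Pd²⁺/Pd couple is the cathode and Al³⁺/Al is the anode.
E°cell = +0.924 − (−1.658) = +2.582 V; balancing electrons gives n = 6.
ΔG° = −nFE°cell = −(6)(96485)(+2.582) J/mol = −1495 kJ/mol.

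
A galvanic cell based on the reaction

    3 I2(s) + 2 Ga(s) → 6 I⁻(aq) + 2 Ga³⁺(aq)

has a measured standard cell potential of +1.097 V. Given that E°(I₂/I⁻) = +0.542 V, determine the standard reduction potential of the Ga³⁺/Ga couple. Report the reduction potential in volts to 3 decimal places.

In the reaction as written the I₂/I⁻ couple is reduced (cathode) and Ga³⁺/Ga is oxidized (anode), so E°cell = E°(I₂/I⁻) − E°(Ga³⁺/Ga).
E°(Ga³⁺/Ga) = E°(cathode) − E°cell = +0.542 − (+1.097) = −0.555 V.

−0.555 V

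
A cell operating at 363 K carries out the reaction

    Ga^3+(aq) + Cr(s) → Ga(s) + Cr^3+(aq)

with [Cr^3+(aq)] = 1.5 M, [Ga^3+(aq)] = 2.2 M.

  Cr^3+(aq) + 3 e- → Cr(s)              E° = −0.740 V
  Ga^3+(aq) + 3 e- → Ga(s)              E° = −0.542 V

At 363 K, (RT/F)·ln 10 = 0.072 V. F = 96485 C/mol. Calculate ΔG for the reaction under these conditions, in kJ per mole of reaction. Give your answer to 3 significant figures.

E°cell = −0.542 − (−0.740) = +0.198 V; the balanced reaction transfers n = 3 electrons.
The reaction quotient is [Cr^3+(aq)] / [Ga^3+(aq)] = 0.682; by Nernst, E = +0.198 − (0.072/3)(−0.166) = +0.2020 V.
Then ΔG = −nFE = −3 × 96485 × +0.2020 J/mol = −58.5 kJ/mol.

−58.5 kJ/mol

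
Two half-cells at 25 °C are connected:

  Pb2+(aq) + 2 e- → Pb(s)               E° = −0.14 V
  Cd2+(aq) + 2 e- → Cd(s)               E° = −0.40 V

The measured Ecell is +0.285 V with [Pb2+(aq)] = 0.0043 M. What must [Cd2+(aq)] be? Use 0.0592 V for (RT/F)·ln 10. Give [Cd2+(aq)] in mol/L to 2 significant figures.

Pb²⁺/Pb is the cathode (higher E°); E°cell = −0.14 − (−0.40) = +0.26 V with n = 2.
Rearranging E = E° − (0.0592/n)·log Q gives log Q = 2(+0.26 − (+0.285))/0.0592 = −0.845.
Balancing electrons gives Pb2+(aq) + Cd(s) → Pb(s) + Cd2+(aq); thus Q = [Cd2+(aq)] / [Pb2+(aq)].
Solving for the unknown gives log [Cd2+(aq)] = −3.212, so [Cd2+(aq)] ≈ 0.00061 M.

0.00061 M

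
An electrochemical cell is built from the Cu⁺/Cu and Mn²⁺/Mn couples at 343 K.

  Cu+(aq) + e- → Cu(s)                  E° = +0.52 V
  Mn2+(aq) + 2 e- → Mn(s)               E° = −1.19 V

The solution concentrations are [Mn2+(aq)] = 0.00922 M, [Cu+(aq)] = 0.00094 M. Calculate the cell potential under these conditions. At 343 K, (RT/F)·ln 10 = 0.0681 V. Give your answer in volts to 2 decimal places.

Since E°(Cu⁺/Cu) > E°(Mn²⁺/Mn), Cu⁺/Cu serves as the cathode.
The standard potential is +0.52 − (−1.19) = +1.71 V and the balanced reaction transfers n = 2 electrons.
Balancing gives 2 Cu+(aq) + Mn(s) → 2 Cu(s) + Mn2+(aq); hence Q = [Mn2+(aq)] / [Cu+(aq)]^2 = 1.04×10^4 (log Q = 4.018).
Applying E = E° − (RT ln10/nF)·log Q gives +1.71 − (0.0681/2)(4.018) = +1.57 V.

+1.57 V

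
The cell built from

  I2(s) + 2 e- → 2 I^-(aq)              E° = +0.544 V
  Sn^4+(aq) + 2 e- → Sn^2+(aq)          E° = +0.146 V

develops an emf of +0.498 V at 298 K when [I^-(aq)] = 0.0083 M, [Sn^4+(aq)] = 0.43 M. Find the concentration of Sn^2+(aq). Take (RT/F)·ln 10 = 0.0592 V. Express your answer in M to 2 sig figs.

0.071 M

With I₂/I⁻ at the cathode and Sn⁴⁺/Sn²⁺ at the anode, E°cell = +0.544 − (+0.146) = +0.398 V (n = 2).
Since E = E° − (0.0592/n)·log Q, log Q = n(E° − E)/0.0592 = −3.378.
For I2(s) + Sn^2+(aq) → 2 I^-(aq) + Sn^4+(aq), the reaction quotient is Q = ([I^-(aq)]^2·[Sn^4+(aq)]) / [Sn^2+(aq)].
Substituting the known concentrations and solving, log [Sn^2+(aq)] = −1.150 and [Sn^2+(aq)] = 0.071 M.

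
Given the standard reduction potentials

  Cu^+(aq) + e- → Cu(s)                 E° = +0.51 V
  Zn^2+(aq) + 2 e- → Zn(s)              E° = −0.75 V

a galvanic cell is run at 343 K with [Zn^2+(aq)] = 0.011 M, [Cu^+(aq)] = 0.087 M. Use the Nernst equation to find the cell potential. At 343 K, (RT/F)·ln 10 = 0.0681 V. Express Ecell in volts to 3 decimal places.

+1.254 V

The Cu⁺/Cu couple has the more positive E°, so it is the cathode; Zn²⁺/Zn is the anode.
The standard potential is +0.51 − (−0.75) = +1.26 V and the balanced reaction transfers n = 2 electrons.
Balancing gives 2 Cu^+(aq) + Zn(s) → 2 Cu(s) + Zn^2+(aq); hence Q = [Zn^2+(aq)] / [Cu^+(aq)]^2 = 1.45 (log Q = 0.162).
E = E° − (0.0681/n)·log Q = +1.26 − (0.0681/2)(0.162) = +1.254 V.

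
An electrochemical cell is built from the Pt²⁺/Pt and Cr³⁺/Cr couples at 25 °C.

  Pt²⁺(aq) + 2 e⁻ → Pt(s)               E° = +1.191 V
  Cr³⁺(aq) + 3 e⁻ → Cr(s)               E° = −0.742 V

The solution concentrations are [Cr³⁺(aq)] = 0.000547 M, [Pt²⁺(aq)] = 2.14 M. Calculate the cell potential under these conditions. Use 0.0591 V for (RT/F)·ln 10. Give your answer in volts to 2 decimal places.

The Pt²⁺/Pt couple has the more positive E°, so it is the cathode; Cr³⁺/Cr is the anode.
E°cell = E°cat − E°an = +1.191 − (−0.742) = +1.933 V; n = 6.
For the overall reaction 3 Pt²⁺(aq) + 2 Cr(s) → 3 Pt(s) + 2 Cr³⁺(aq), Q = [Cr³⁺(aq)]^2 / [Pt²⁺(aq)]^3 = 3.05×10^−8, giving log Q = −7.515.
E = E° − (0.0591/n)·log Q = +1.933 − (0.0591/6)(−7.515) = +2.01 V.

+2.01 V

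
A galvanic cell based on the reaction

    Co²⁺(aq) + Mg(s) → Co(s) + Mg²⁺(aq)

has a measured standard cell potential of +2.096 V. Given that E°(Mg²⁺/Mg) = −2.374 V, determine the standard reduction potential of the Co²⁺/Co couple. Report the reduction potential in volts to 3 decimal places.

−0.278 V

In the reaction as written the Co²⁺/Co couple is reduced (cathode) and Mg²⁺/Mg is oxidized (anode), so E°cell = E°(Co²⁺/Co) − E°(Mg²⁺/Mg).
E°(Co²⁺/Co) = E°cell + E°(anode) = +2.096 + (−2.374) = −0.278 V.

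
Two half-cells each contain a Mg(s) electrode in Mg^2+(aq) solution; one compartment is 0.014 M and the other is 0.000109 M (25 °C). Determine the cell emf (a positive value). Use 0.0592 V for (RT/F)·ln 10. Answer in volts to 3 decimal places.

0.062 V

For a concentration cell E°cell = 0, since both electrodes use the same couple.
The compartment with the higher Mg^2+(aq) concentration (0.014 M) acts as the cathode; ions are reduced there and produced at the dilute (0.000109 M) anode.
With n = 2, Ecell = −(0.0592/2)·log([dilute]/[conc]) = −(0.0592/2)·log(0.000109/0.014) = +0.062 V.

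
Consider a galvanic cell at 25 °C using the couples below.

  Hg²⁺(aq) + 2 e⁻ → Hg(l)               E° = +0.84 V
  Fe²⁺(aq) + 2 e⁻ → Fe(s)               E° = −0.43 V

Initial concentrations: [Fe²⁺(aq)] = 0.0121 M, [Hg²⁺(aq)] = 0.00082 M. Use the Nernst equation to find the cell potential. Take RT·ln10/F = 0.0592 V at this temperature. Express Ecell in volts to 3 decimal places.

+1.235 V

Since E°(Hg²⁺/Hg) > E°(Fe²⁺/Fe), Hg²⁺/Hg serves as the cathode.
The standard potential is +0.84 − (−0.43) = +1.27 V and the balanced reaction transfers n = 2 electrons.
The balanced reaction is Hg²⁺(aq) + Fe(s) → Hg(l) + Fe²⁺(aq), so Q = [Fe²⁺(aq)] / [Hg²⁺(aq)] = 14.8 and log Q = 1.169.
E = E° − (0.0592/n)·log Q = +1.27 − (0.0592/2)(1.169) = +1.235 V.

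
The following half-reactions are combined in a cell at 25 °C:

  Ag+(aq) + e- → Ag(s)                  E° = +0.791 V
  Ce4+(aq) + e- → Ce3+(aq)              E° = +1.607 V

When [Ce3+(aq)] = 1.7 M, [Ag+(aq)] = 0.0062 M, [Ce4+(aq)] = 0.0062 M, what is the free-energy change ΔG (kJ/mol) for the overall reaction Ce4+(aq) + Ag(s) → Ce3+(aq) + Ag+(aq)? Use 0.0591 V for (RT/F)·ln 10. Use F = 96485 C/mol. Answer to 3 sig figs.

−77.4 kJ/mol

The standard cell potential is +1.607 − (+0.791) = +0.816 V, with n = 1 electron in the balanced equation.
Q = ([Ce3+(aq)]·[Ag+(aq)]) / [Ce4+(aq)] = 1.7, so log Q = 0.230 and E = +0.816 − (0.0591/1)(0.230) = +0.8024 V.
Finally ΔG = −nFE = −(1)(96485 C/mol)(+0.8024 V) = −77.4 kJ/mol.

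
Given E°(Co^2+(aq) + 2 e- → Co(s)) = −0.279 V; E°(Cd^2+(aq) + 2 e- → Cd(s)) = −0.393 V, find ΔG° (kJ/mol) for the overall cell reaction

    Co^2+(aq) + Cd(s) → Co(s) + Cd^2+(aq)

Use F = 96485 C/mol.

−22.0 kJ/mol

In the reaction as written Co^2+(aq) is reduced, so the Co²⁺/Co couple is the cathode and Cd²⁺/Cd is the anode.
E°cell = −0.279 − (−0.393) = +0.114 V; balancing electrons gives n = 2.
ΔG° = −nFE°cell = −(2)(96485)(+0.114) J/mol = −22.0 kJ/mol.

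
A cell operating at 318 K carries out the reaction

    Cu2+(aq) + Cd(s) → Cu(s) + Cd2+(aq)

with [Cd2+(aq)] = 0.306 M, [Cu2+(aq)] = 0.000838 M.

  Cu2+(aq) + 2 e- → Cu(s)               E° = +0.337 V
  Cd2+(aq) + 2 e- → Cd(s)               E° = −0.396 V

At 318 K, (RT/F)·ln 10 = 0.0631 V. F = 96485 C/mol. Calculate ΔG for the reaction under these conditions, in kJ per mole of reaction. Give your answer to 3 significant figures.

−126 kJ/mol

With Cu²⁺/Cu reduced at the cathode, E°cell = +0.337 − (−0.396) = +0.733 V and n = 2.
Here Q = [Cd2+(aq)] / [Cu2+(aq)] = 365 (log Q = 2.562), giving E = +0.733 − (0.0631/2)·(2.562) = +0.6522 V.
ΔG = −nFE = −(2)(96485)(+0.6522) J/mol = −126 kJ/mol.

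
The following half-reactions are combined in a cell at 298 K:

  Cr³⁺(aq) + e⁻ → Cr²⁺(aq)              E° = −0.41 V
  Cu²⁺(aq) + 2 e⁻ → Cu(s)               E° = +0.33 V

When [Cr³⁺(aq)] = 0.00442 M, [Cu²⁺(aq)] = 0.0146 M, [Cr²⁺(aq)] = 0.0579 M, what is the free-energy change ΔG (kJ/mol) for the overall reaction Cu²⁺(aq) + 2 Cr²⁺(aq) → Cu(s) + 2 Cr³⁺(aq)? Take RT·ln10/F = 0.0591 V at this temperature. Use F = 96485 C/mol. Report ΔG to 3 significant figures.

−145 kJ/mol

With Cu²⁺/Cu reduced at the cathode, E°cell = +0.33 − (−0.41) = +0.74 V and n = 2.
Q = [Cr³⁺(aq)]^2 / ([Cu²⁺(aq)]·[Cr²⁺(aq)]^2) = 0.399, so log Q = −0.399 and E = +0.74 − (0.0591/2)(−0.399) = +0.7518 V.
Then ΔG = −nFE = −2 × 96485 × +0.7518 J/mol = −145 kJ/mol.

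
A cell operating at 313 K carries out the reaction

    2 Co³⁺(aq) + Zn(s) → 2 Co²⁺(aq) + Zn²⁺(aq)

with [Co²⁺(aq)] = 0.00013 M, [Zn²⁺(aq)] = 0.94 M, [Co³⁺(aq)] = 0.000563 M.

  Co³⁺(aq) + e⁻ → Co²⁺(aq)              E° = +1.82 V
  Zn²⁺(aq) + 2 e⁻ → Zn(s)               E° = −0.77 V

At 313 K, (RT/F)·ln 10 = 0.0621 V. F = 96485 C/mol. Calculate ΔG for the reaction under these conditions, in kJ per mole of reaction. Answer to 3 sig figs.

E°cell = +1.82 − (−0.77) = +2.59 V; the balanced reaction transfers n = 2 electrons.
Here Q = ([Co²⁺(aq)]^2·[Zn²⁺(aq)]) / [Co³⁺(aq)]^2 = 0.0501 (log Q = −1.300), giving E = +2.59 − (0.0621/2)·(−1.300) = +2.6304 V.
Then ΔG = −nFE = −2 × 96485 × +2.6304 J/mol = −508 kJ/mol.

−508 kJ/mol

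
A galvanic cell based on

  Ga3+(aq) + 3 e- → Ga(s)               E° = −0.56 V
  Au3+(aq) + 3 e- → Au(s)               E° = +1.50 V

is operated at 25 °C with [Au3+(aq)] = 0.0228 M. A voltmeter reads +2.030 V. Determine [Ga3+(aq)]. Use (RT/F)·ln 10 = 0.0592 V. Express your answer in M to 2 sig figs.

0.76 M

With Au³⁺/Au at the cathode and Ga³⁺/Ga at the anode, E°cell = +1.50 − (−0.56) = +2.06 V (n = 3).
Rearranging E = E° − (0.0592/n)·log Q gives log Q = 3(+2.06 − (+2.030))/0.0592 = 1.520.
For Au3+(aq) + Ga(s) → Au(s) + Ga3+(aq), the reaction quotient is Q = [Ga3+(aq)] / [Au3+(aq)].
Solving for the unknown gives log [Ga3+(aq)] = −0.122, so [Ga3+(aq)] ≈ 0.76 M.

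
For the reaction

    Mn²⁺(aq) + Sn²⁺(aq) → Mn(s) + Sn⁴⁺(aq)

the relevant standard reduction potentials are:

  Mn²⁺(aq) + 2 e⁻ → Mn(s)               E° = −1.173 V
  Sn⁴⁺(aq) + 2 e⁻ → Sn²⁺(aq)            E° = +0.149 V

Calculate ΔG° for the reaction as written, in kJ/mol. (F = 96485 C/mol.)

In the reaction as written Mn²⁺(aq) is reduced, so the Mn²⁺/Mn couple is the cathode and Sn⁴⁺/Sn²⁺ is the anode.
E°cell = −1.173 − (+0.149) = −1.322 V; balancing electrons gives n = 2.
ΔG° = −nFE°cell = −(2)(96485)(−1.322) J/mol = +255 kJ/mol.

+255 kJ/mol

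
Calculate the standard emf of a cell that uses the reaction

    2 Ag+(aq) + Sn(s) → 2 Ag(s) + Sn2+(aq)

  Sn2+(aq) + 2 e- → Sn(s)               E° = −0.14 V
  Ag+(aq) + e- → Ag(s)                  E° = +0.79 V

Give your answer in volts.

+0.93 V

In the reaction as written, Ag+(aq) is reduced (cathode) and Sn2+(aq) is produced by oxidation at the anode.
E°cell = E°(cathode) − E°(anode) = +0.79 − (−0.14) = +0.93 V.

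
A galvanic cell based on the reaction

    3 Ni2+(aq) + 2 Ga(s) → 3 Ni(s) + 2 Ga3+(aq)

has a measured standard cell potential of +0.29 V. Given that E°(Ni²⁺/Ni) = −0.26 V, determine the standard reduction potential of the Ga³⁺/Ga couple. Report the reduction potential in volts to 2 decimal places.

−0.55 V

In the reaction as written the Ni²⁺/Ni couple is reduced (cathode) and Ga³⁺/Ga is oxidized (anode), so E°cell = E°(Ni²⁺/Ni) − E°(Ga³⁺/Ga).
E°(Ga³⁺/Ga) = E°(cathode) − E°cell = −0.26 − (+0.29) = −0.55 V.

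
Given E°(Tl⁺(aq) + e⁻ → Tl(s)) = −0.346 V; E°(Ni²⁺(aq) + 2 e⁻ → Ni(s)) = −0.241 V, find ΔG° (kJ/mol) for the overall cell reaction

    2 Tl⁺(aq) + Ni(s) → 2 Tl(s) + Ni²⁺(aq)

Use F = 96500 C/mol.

+20.3 kJ/mol

In the reaction as written Tl⁺(aq) is reduced, so the Tl⁺/Tl couple is the cathode and Ni²⁺/Ni is the anode.
E°cell = −0.346 − (−0.241) = −0.105 V; balancing electrons gives n = 2.
ΔG° = −nFE°cell = −(2)(96500)(−0.105) J/mol = +20.3 kJ/mol.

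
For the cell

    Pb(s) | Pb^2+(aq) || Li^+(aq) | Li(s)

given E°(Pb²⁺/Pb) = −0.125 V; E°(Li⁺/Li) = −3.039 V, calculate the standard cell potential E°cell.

By convention the left-hand electrode in cell notation is the anode (oxidation) and the right-hand electrode is the cathode (reduction).
E°cell = E°(right) − E°(left) = −3.039 − (−0.125) = −2.914 V.
The negative sign shows that, as written, the cell would require an external voltage to drive the reaction.

−2.914 V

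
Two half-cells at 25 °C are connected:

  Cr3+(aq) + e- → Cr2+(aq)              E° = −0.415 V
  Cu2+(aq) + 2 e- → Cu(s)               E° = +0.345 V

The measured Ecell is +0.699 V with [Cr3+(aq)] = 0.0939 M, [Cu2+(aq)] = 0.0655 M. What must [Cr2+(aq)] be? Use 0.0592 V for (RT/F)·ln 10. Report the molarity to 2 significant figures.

0.034 M

Cu²⁺/Cu is the cathode (higher E°); E°cell = +0.345 − (−0.415) = +0.760 V with n = 2.
Rearranging E = E° − (0.0592/n)·log Q gives log Q = 2(+0.760 − (+0.699))/0.0592 = 2.061.
The balanced reaction is Cu2+(aq) + 2 Cr2+(aq) → Cu(s) + 2 Cr3+(aq), so Q = [Cr3+(aq)]^2 / ([Cu2+(aq)]·[Cr2+(aq)]^2).
Solving for the unknown gives log [Cr2+(aq)] = −1.466, so [Cr2+(aq)] ≈ 0.034 M.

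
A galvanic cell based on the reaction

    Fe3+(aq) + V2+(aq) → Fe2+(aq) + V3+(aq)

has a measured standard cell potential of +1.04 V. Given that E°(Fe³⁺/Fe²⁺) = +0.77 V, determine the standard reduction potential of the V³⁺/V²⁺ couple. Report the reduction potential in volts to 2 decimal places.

In the reaction as written the Fe³⁺/Fe²⁺ couple is reduced (cathode) and V³⁺/V²⁺ is oxidized (anode), so E°cell = E°(Fe³⁺/Fe²⁺) − E°(V³⁺/V²⁺).
E°(V³⁺/V²⁺) = E°(cathode) − E°cell = +0.77 − (+1.04) = −0.27 V.

−0.27 V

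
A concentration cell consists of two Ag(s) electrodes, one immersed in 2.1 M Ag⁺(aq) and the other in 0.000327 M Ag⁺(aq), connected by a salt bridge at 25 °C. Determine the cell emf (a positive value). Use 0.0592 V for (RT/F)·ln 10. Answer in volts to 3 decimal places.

0.225 V

For a concentration cell E°cell = 0, since both electrodes use the same couple.
The compartment with the higher Ag⁺(aq) concentration (2.1 M) acts as the cathode; ions are reduced there and produced at the dilute (0.000327 M) anode.
With n = 1, Ecell = −(0.0592/1)·log([dilute]/[conc]) = −(0.0592/1)·log(0.000327/2.1) = +0.225 V.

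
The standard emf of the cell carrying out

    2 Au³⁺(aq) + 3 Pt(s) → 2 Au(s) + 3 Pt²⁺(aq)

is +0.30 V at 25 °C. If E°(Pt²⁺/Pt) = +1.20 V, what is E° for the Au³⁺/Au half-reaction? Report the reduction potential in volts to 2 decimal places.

+1.50 V

In the reaction as written the Au³⁺/Au couple is reduced (cathode) and Pt²⁺/Pt is oxidized (anode), so E°cell = E°(Au³⁺/Au) − E°(Pt²⁺/Pt).
E°(Au³⁺/Au) = E°cell + E°(anode) = +0.30 + (+1.20) = +1.50 V.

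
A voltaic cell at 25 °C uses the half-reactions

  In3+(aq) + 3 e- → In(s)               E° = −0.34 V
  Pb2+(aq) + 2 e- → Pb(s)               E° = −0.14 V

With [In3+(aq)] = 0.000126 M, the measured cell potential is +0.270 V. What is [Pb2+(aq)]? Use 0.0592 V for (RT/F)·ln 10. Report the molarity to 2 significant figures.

0.58 M

With Pb²⁺/Pb at the cathode and In³⁺/In at the anode, E°cell = −0.14 − (−0.34) = +0.20 V (n = 6).
Rearranging E = E° − (0.0592/n)·log Q gives log Q = 6(+0.20 − (+0.270))/0.0592 = −7.095.
The balanced reaction is 3 Pb2+(aq) + 2 In(s) → 3 Pb(s) + 2 In3+(aq), so Q = [In3+(aq)]^2 / [Pb2+(aq)]^3.
Substituting the known concentrations and solving, log [Pb2+(aq)] = −0.235 and [Pb2+(aq)] = 0.58 M.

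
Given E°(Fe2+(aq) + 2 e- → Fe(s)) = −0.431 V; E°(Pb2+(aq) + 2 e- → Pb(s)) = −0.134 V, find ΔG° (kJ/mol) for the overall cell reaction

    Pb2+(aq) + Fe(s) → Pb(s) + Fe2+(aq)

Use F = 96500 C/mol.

−57.3 kJ/mol

In the reaction as written Pb2+(aq) is reduced, so the Pb²⁺/Pb couple is the cathode and Fe²⁺/Fe is the anode.
E°cell = −0.134 − (−0.431) = +0.297 V; balancing electrons gives n = 2.
ΔG° = −nFE°cell = −(2)(96500)(+0.297) J/mol = −57.3 kJ/mol.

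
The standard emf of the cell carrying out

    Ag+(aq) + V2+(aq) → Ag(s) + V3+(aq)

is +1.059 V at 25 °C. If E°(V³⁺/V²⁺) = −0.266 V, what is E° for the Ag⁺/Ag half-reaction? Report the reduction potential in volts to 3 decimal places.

+0.793 V

In the reaction as written the Ag⁺/Ag couple is reduced (cathode) and V³⁺/V²⁺ is oxidized (anode), so E°cell = E°(Ag⁺/Ag) − E°(V³⁺/V²⁺).
E°(Ag⁺/Ag) = E°cell + E°(anode) = +1.059 + (−0.266) = +0.793 V.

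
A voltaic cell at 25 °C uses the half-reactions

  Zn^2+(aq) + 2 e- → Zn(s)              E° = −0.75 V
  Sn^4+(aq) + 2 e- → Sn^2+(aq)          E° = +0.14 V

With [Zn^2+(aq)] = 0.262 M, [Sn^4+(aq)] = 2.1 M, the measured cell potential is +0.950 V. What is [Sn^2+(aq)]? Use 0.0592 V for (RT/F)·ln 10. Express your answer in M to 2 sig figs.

With Sn⁴⁺/Sn²⁺ at the cathode and Zn²⁺/Zn at the anode, E°cell = +0.14 − (−0.75) = +0.89 V (n = 2).
Since E = E° − (0.0592/n)·log Q, log Q = n(E° − E)/0.0592 = −2.027.
The balanced reaction is Sn^4+(aq) + Zn(s) → Sn^2+(aq) + Zn^2+(aq), so Q = ([Sn^2+(aq)]·[Zn^2+(aq)]) / [Sn^4+(aq)].
Isolating [Sn^2+(aq)] in Q = 10^{−2.027} yields log [Sn^2+(aq)] = −1.123, i.e. 0.075 M.

0.075 M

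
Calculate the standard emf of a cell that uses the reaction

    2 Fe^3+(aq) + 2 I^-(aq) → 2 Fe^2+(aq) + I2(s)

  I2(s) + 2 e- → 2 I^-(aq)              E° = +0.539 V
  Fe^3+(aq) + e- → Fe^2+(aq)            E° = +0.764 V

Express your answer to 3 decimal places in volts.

+0.225 V

Fe^3+(aq) gains electrons, so the Fe³⁺/Fe²⁺ couple is the cathode; the I₂/I⁻ couple is the anode.
E°cell = E°(cathode) − E°(anode) = +0.764 − (+0.539) = +0.225 V.
The positive value indicates the reaction is spontaneous as written.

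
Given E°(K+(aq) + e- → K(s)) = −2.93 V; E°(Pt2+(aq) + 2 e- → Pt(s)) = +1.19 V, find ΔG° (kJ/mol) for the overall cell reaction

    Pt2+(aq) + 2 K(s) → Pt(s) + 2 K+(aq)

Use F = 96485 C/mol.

−795 kJ/mol

In the reaction as written Pt2+(aq) is reduced, so the Pt²⁺/Pt couple is the cathode and K⁺/K is the anode.
E°cell = +1.19 − (−2.93) = +4.12 V; balancing electrons gives n = 2.
ΔG° = −nFE°cell = −(2)(96485)(+4.12) J/mol = −795 kJ/mol.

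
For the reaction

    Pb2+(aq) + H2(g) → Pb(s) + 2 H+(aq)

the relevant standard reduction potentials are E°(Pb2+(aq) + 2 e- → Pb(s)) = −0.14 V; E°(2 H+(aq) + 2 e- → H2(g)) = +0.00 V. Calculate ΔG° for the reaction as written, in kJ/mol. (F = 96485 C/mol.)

In the reaction as written Pb2+(aq) is reduced, so the Pb²⁺/Pb couple is the cathode and 2H⁺/H₂ is the anode.
E°cell = −0.14 − (+0.00) = −0.14 V; balancing electrons gives n = 2.
ΔG° = −nFE°cell = −(2)(96485)(−0.14) J/mol = +27.0 kJ/mol.

+27.0 kJ/mol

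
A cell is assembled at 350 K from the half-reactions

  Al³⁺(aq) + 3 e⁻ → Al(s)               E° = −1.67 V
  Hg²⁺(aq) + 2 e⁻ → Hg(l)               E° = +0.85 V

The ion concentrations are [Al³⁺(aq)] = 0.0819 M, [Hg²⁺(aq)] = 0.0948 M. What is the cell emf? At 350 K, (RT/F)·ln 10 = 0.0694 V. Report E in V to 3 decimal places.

The Hg²⁺/Hg couple has the more positive E°, so it is the cathode; Al³⁺/Al is the anode.
E°cell = E°cat − E°an = +0.85 − (−1.67) = +2.52 V; n = 6.
The balanced reaction is 3 Hg²⁺(aq) + 2 Al(s) → 3 Hg(l) + 2 Al³⁺(aq), so Q = [Al³⁺(aq)]^2 / [Hg²⁺(aq)]^3 = 7.87 and log Q = 0.896.
Applying E = E° − (RT ln10/nF)·log Q gives +2.52 − (0.0694/6)(0.896) = +2.510 V.

+2.510 V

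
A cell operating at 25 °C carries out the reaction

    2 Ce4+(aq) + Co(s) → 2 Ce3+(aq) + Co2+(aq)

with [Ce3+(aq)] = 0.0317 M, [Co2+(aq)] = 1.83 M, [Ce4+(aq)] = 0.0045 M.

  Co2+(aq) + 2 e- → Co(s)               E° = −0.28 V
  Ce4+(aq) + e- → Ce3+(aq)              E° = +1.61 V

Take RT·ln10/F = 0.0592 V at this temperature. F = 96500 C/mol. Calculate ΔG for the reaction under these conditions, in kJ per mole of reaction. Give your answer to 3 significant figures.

−354 kJ/mol

The standard cell potential is +1.61 − (−0.28) = +1.89 V, with n = 2 electrons in the balanced equation.
The reaction quotient is ([Ce3+(aq)]^2·[Co2+(aq)]) / [Ce4+(aq)]^2 = 90.8; by Nernst, E = +1.89 − (0.0592/2)(1.958) = +1.8320 V.
Then ΔG = −nFE = −2 × 96500 × +1.8320 J/mol = −354 kJ/mol.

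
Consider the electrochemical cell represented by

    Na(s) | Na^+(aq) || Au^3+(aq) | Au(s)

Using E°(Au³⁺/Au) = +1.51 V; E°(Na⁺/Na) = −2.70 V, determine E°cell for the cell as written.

By convention the left-hand electrode in cell notation is the anode (oxidation) and the right-hand electrode is the cathode (reduction).
E°cell = E°(right) − E°(left) = +1.51 − (−2.70) = +4.21 V.

+4.21 V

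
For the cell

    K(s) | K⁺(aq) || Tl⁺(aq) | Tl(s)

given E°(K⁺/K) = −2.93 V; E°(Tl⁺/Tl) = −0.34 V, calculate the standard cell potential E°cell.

+2.59 V

By convention the left-hand electrode in cell notation is the anode (oxidation) and the right-hand electrode is the cathode (reduction).
E°cell = E°(right) − E°(left) = −0.34 − (−2.93) = +2.59 V.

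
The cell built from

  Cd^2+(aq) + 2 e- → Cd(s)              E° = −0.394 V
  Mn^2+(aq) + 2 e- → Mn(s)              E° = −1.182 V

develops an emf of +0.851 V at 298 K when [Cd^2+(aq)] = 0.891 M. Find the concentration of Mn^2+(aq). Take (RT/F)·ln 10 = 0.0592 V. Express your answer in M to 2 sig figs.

0.0066 M

With Cd²⁺/Cd at the cathode and Mn²⁺/Mn at the anode, E°cell = −0.394 − (−1.182) = +0.788 V (n = 2).
Since E = E° − (0.0592/n)·log Q, log Q = n(E° − E)/0.0592 = −2.128.
Balancing electrons gives Cd^2+(aq) + Mn(s) → Cd(s) + Mn^2+(aq); thus Q = [Mn^2+(aq)] / [Cd^2+(aq)].
Isolating [Mn^2+(aq)] in Q = 10^{−2.128} yields log [Mn^2+(aq)] = −2.178, i.e. 0.0066 M.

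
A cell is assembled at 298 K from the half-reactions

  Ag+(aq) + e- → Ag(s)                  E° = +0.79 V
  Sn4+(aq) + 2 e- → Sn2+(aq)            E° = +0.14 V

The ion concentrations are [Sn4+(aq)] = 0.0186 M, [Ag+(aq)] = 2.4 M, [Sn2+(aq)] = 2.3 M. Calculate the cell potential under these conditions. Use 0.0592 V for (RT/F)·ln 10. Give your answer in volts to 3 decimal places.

+0.734 V

Since E°(Ag⁺/Ag) > E°(Sn⁴⁺/Sn²⁺), Ag⁺/Ag serves as the cathode.
E°cell = +0.79 − (+0.14) = +0.65 V, with n = 2 electrons transferred.
Balancing gives 2 Ag+(aq) + Sn2+(aq) → 2 Ag(s) + Sn4+(aq); hence Q = [Sn4+(aq)] / ([Ag+(aq)]^2·[Sn2+(aq)]) = 0.0014 (log Q = −2.853).
By the Nernst equation, E = +0.65 − (0.0592/2)·(−2.853) = +0.734 V.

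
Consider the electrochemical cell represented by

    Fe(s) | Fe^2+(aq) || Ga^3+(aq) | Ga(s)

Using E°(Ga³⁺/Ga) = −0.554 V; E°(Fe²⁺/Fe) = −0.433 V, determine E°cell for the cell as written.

By convention the left-hand electrode in cell notation is the anode (oxidation) and the right-hand electrode is the cathode (reduction).
E°cell = E°(right) − E°(left) = −0.554 − (−0.433) = −0.121 V.
The negative sign shows that, as written, the cell would require an external voltage to drive the reaction.

−0.121 V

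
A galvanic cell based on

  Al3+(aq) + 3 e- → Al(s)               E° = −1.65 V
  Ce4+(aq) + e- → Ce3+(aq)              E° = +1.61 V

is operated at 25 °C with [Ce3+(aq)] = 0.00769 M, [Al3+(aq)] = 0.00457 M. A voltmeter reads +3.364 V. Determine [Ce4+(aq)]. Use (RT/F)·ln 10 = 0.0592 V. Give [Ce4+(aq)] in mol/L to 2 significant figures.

0.073 M

Ce⁴⁺/Ce³⁺ is the cathode (higher E°); E°cell = +1.61 − (−1.65) = +3.26 V with n = 3.
From the Nernst equation, log Q = n(E° − E)/0.0592 = 3·(+3.26 − (+3.364))/0.0592 = −5.270.
For 3 Ce4+(aq) + Al(s) → 3 Ce3+(aq) + Al3+(aq), the reaction quotient is Q = ([Ce3+(aq)]^3·[Al3+(aq)]) / [Ce4+(aq)]^3.
Solving for the unknown gives log [Ce4+(aq)] = −1.137, so [Ce4+(aq)] ≈ 0.073 M.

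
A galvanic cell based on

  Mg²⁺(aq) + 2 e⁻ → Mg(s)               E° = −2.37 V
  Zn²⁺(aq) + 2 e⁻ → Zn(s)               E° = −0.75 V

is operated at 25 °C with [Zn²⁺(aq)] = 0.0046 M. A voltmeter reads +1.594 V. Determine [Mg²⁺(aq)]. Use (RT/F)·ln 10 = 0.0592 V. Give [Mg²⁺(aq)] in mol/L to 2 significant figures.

With Zn²⁺/Zn at the cathode and Mg²⁺/Mg at the anode, E°cell = −0.75 − (−2.37) = +1.62 V (n = 2).
Since E = E° − (0.0592/n)·log Q, log Q = n(E° − E)/0.0592 = 0.878.
The balanced reaction is Zn²⁺(aq) + Mg(s) → Zn(s) + Mg²⁺(aq), so Q = [Mg²⁺(aq)] / [Zn²⁺(aq)].
Substituting the known concentrations and solving, log [Mg²⁺(aq)] = −1.459 and [Mg²⁺(aq)] = 0.035 M.

0.035 M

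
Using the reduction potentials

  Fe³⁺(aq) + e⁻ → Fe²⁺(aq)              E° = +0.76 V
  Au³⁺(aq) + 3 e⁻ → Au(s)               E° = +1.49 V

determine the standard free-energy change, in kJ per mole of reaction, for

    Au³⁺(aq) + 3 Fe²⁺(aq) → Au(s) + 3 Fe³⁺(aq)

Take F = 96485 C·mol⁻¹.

−211 kJ/mol

In the reaction as written Au³⁺(aq) is reduced, so the Au³⁺/Au couple is the cathode and Fe³⁺/Fe²⁺ is the anode.
E°cell = +1.49 − (+0.76) = +0.73 V; balancing electrons gives n = 3.
ΔG° = −nFE°cell = −(3)(96485)(+0.73) J/mol = −211 kJ/mol.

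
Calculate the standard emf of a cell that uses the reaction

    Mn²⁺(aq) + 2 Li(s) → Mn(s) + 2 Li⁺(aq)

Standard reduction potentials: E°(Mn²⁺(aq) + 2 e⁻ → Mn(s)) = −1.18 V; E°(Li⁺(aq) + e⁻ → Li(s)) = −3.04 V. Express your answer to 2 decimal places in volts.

+1.86 V

Mn²⁺(aq) gains electrons, so the Mn²⁺/Mn couple is the cathode; the Li⁺/Li couple is the anode.
E°cell = E°(cathode) − E°(anode) = −1.18 − (−3.04) = +1.86 V.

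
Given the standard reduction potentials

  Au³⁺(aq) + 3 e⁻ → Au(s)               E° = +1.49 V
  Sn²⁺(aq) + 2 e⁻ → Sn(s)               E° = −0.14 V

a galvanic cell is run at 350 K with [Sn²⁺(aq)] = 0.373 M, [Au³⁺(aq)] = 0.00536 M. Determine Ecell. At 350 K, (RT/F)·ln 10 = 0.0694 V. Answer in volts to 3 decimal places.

+1.592 V

The Au³⁺/Au couple has the more positive E°, so it is the cathode; Sn²⁺/Sn is the anode.
The standard potential is +1.49 − (−0.14) = +1.63 V and the balanced reaction transfers n = 6 electrons.
Balancing gives 2 Au³⁺(aq) + 3 Sn(s) → 2 Au(s) + 3 Sn²⁺(aq); hence Q = [Sn²⁺(aq)]^3 / [Au³⁺(aq)]^2 = 1.81×10^3 (log Q = 3.257).
By the Nernst equation, E = +1.63 − (0.0694/6)·(3.257) = +1.592 V.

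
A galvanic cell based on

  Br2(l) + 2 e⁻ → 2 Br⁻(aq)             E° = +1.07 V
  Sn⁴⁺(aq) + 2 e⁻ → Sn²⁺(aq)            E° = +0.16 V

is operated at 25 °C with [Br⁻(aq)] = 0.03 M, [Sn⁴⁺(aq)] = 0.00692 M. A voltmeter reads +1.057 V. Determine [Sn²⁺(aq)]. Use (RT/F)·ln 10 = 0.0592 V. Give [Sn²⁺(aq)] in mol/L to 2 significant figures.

Br₂/Br⁻ is the cathode (higher E°); E°cell = +1.07 − (+0.16) = +0.91 V with n = 2.
Rearranging E = E° − (0.0592/n)·log Q gives log Q = 2(+0.91 − (+1.057))/0.0592 = −4.966.
For Br2(l) + Sn²⁺(aq) → 2 Br⁻(aq) + Sn⁴⁺(aq), the reaction quotient is Q = ([Br⁻(aq)]^2·[Sn⁴⁺(aq)]) / [Sn²⁺(aq)].
Isolating [Sn²⁺(aq)] in Q = 10^{−4.966} yields log [Sn²⁺(aq)] = −0.240, i.e. 0.58 M.

0.58 M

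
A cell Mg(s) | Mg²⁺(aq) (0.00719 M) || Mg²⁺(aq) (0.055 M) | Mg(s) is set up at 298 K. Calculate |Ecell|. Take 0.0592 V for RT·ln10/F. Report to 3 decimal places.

0.026 V

For a concentration cell E°cell = 0, since both electrodes use the same couple.
The compartment with the higher Mg²⁺(aq) concentration (0.055 M) acts as the cathode; ions are reduced there and produced at the dilute (0.00719 M) anode.
With n = 2, Ecell = −(0.0592/2)·log([dilute]/[conc]) = −(0.0592/2)·log(0.00719/0.055) = +0.026 V.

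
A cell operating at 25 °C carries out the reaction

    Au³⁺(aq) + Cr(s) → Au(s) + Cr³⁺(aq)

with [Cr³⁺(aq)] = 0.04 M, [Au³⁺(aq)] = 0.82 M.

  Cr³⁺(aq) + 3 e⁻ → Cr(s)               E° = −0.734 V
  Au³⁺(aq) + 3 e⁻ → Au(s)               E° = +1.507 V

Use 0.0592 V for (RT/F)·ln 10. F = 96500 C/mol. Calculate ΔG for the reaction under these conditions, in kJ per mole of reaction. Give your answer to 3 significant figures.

−656 kJ/mol

E°cell = +1.507 − (−0.734) = +2.241 V; the balanced reaction transfers n = 3 electrons.
The reaction quotient is [Cr³⁺(aq)] / [Au³⁺(aq)] = 0.0488; by Nernst, E = +2.241 − (0.0592/3)(−1.312) = +2.2669 V.
Finally ΔG = −nFE = −(3)(96500 C/mol)(+2.2669 V) = −656 kJ/mol.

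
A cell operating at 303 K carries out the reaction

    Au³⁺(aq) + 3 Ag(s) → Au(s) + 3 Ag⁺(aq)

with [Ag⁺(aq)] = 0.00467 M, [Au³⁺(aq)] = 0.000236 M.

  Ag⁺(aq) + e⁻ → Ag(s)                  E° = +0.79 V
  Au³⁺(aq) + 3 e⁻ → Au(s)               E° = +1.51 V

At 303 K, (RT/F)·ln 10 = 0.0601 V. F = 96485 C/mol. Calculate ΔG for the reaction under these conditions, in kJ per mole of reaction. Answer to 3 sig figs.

With Au³⁺/Au reduced at the cathode, E°cell = +1.51 − (+0.79) = +0.72 V and n = 3.
Q = [Ag⁺(aq)]^3 / [Au³⁺(aq)] = 0.000432, so log Q = −3.365 and E = +0.72 − (0.0601/3)(−3.365) = +0.7874 V.
Then ΔG = −nFE = −3 × 96485 × +0.7874 J/mol = −228 kJ/mol.

−228 kJ/mol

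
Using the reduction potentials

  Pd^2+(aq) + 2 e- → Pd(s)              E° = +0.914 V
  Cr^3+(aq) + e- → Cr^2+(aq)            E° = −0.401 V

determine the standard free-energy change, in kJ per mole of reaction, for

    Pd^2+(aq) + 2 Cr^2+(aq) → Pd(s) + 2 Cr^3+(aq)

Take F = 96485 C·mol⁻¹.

−254 kJ/mol

In the reaction as written Pd^2+(aq) is reduced, so the Pd²⁺/Pd couple is the cathode and Cr³⁺/Cr²⁺ is the anode.
E°cell = +0.914 − (−0.401) = +1.315 V; balancing electrons gives n = 2.
ΔG° = −nFE°cell = −(2)(96485)(+1.315) J/mol = −254 kJ/mol.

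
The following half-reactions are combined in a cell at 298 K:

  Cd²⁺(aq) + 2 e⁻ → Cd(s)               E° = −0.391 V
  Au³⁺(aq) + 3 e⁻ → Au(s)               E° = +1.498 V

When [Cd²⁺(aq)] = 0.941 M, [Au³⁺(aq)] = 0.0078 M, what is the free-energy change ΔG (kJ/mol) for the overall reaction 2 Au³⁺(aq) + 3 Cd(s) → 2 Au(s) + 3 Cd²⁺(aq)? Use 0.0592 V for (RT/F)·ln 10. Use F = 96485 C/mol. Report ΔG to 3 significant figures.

−1070 kJ/mol

E°cell = +1.498 − (−0.391) = +1.889 V; the balanced reaction transfers n = 6 electrons.
The reaction quotient is [Cd²⁺(aq)]^3 / [Au³⁺(aq)]^2 = 1.37×10^4; by Nernst, E = +1.889 − (0.0592/6)(4.137) = +1.8482 V.
ΔG = −nFE = −(6)(96485)(+1.8482) J/mol = −1070 kJ/mol.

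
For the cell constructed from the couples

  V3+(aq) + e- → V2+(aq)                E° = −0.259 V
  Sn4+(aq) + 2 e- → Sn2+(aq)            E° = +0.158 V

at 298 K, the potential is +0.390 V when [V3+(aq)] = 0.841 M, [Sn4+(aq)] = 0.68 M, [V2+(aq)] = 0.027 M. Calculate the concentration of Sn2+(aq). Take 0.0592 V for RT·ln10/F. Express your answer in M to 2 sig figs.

The Sn⁴⁺/Sn²⁺ couple has the larger reduction potential, so it is the cathode: E°cell = +0.158 − (−0.259) = +0.417 V and n = 2.
From the Nernst equation, log Q = n(E° − E)/0.0592 = 2·(+0.417 − (+0.390))/0.0592 = 0.912.
Balancing electrons gives Sn4+(aq) + 2 V2+(aq) → Sn2+(aq) + 2 V3+(aq); thus Q = ([Sn2+(aq)]·[V3+(aq)]^2) / ([Sn4+(aq)]·[V2+(aq)]^2).
Isolating [Sn2+(aq)] in Q = 10^{0.912} yields log [Sn2+(aq)] = −2.242, i.e. 0.0057 M.

0.0057 M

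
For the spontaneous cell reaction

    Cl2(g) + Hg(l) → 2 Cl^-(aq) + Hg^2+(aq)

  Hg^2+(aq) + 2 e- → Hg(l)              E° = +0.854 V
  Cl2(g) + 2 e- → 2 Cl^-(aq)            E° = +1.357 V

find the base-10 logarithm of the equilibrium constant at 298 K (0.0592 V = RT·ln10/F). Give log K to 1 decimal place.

log K = 17.0

The Cl₂/Cl⁻ couple is reduced (cathode); E°cell = +1.357 − (+0.854) = +0.503 V with n = 2.
At equilibrium E = 0, so log K = nE°cell / 0.0592 = (2)(+0.503) / 0.0592 = 17.0.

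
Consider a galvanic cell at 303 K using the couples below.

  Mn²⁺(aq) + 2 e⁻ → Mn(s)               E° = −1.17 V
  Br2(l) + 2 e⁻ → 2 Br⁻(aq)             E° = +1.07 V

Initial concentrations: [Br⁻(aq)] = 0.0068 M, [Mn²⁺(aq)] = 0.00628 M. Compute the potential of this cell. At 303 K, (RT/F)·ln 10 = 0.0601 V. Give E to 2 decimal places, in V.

+2.44 V

The Br₂/Br⁻ couple has the more positive E°, so it is the cathode; Mn²⁺/Mn is the anode.
The standard potential is +1.07 − (−1.17) = +2.24 V and the balanced reaction transfers n = 2 electrons.
The balanced reaction is Br2(l) + Mn(s) → 2 Br⁻(aq) + Mn²⁺(aq), so Q = [Br⁻(aq)]^2·[Mn²⁺(aq)] = 2.9×10^−7 and log Q = −6.537.
E = E° − (0.0601/n)·log Q = +2.24 − (0.0601/2)(−6.537) = +2.44 V.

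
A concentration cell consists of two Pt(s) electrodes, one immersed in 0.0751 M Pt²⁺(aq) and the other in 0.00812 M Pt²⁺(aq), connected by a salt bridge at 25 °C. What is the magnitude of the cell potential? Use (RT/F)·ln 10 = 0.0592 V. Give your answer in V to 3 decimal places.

0.029 V

For a concentration cell E°cell = 0, since both electrodes use the same couple.
The compartment with the higher Pt²⁺(aq) concentration (0.0751 M) acts as the cathode; ions are reduced there and produced at the dilute (0.00812 M) anode.
With n = 2, Ecell = −(0.0592/2)·log([dilute]/[conc]) = −(0.0592/2)·log(0.00812/0.0751) = +0.029 V.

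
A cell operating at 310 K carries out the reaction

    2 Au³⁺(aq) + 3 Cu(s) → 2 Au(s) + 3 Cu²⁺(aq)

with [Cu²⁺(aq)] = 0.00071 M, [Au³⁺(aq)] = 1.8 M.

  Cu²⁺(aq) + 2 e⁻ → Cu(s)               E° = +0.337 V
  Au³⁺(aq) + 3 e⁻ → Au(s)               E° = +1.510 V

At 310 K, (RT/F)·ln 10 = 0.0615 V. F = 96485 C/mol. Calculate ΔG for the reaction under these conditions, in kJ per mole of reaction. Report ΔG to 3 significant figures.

−738 kJ/mol

E°cell = +1.510 − (+0.337) = +1.173 V; the balanced reaction transfers n = 6 electrons.
Here Q = [Cu²⁺(aq)]^3 / [Au³⁺(aq)]^2 = 1.1×10^−10 (log Q = −9.957), giving E = +1.173 − (0.0615/6)·(−9.957) = +1.2751 V.
Finally ΔG = −nFE = −(6)(96485 C/mol)(+1.2751 V) = −738 kJ/mol.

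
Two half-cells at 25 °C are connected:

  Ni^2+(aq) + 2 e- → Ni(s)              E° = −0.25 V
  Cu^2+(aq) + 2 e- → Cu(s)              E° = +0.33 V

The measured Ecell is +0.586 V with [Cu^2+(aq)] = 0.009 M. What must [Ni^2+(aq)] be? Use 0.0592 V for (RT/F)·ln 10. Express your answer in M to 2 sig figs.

With Cu²⁺/Cu at the cathode and Ni²⁺/Ni at the anode, E°cell = +0.33 − (−0.25) = +0.58 V (n = 2).
From the Nernst equation, log Q = n(E° − E)/0.0592 = 2·(+0.58 − (+0.586))/0.0592 = −0.203.
Balancing electrons gives Cu^2+(aq) + Ni(s) → Cu(s) + Ni^2+(aq); thus Q = [Ni^2+(aq)] / [Cu^2+(aq)].
Solving for the unknown gives log [Ni^2+(aq)] = −2.249, so [Ni^2+(aq)] ≈ 0.0056 M.

0.0056 M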